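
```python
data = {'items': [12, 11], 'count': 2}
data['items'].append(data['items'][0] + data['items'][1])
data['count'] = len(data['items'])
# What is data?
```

After line 1: data = {'items': [12, 11], 'count': 2}
After line 2 (append 12 + 11 = 23): data = {'items': [12, 11, 23], 'count': 2}
After line 3 (count = len(items) = 3): data = {'items': [12, 11, 23], 'count': 3}

{'items': [12, 11, 23], 'count': 3}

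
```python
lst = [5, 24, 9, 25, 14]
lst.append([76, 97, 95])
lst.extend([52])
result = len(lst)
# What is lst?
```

After line 1: lst = [5, 24, 9, 25, 14]
After line 2 (append adds [76, 97, 95] as single element): lst = [5, 24, 9, 25, 14, [76, 97, 95]]
After line 3 (extend unpacks [52], adds 52): lst = [5, 24, 9, 25, 14, [76, 97, 95], 52]
After line 4: result = len(lst) = 7

[5, 24, 9, 25, 14, [76, 97, 95], 52]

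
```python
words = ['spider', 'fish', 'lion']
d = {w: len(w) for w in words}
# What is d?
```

{'spider': 6, 'fish': 4, 'lion': 4}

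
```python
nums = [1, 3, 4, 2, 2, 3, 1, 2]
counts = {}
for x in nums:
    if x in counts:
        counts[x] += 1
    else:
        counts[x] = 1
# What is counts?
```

Initial: counts = {}, nums = [1, 3, 4, 2, 2, 3, 1, 2]
See 1: counts = {1: 1}
See 3: counts = {1: 1, 3: 1}
See 4: counts = {1: 1, 3: 1, 4: 1}
See 2: counts = {1: 1, 3: 1, 4: 1, 2: 1}
See 2: counts = {1: 1, 3: 1, 4: 1, 2: 2}
See 3: counts = {1: 1, 3: 2, 4: 1, 2: 2}
See 1: counts = {1: 2, 3: 2, 4: 1, 2: 2}
See 2: counts = {1: 2, 3: 2, 4: 1, 2: 3}

{1: 2, 3: 2, 4: 1, 2: 3}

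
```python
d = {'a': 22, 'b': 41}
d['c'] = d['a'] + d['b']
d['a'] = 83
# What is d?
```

After line 1: d = {'a': 22, 'b': 41}
After line 2 (d['c'] = 22 + 41): d = {'a': 22, 'b': 41, 'c': 63}
After line 3: d = {'a': 83, 'b': 41, 'c': 63}

{'a': 83, 'b': 41, 'c': 63}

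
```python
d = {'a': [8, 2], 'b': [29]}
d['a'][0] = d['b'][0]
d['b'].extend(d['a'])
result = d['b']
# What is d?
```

After line 1: d = {'a': [8, 2], 'b': [29]}
After line 2 (a[0] = b[0] = 29): d = {'a': [29, 2], 'b': [29]}
After line 3 (b.extend(a) appends [29, 2]): d = {'a': [29, 2], 'b': [29, 29, 2]}
After line 4: result = d['b'] = [29, 29, 2]

{'a': [29, 2], 'b': [29, 29, 2]}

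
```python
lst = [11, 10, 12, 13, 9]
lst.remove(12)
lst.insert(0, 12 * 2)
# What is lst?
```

After line 1: lst = [11, 10, 12, 13, 9]
After line 2 (remove first 12): lst = [11, 10, 13, 9]
After line 3 (insert 24 at index 0): lst = [24, 11, 10, 13, 9]

[24, 11, 10, 13, 9]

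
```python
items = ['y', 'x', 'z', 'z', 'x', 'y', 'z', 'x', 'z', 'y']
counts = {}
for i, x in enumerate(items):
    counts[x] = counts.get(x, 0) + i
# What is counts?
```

Initial: counts = {}, items = ['y', 'x', 'z', 'z', 'x', 'y', 'z', 'x', 'z', 'y']
i=0, x='y': counts = {'y': 0}
i=1, x='x': counts = {'y': 0, 'x': 1}
i=2, x='z': counts = {'y': 0, 'x': 1, 'z': 2}
i=3, x='z': counts = {'y': 0, 'x': 1, 'z': 5}
i=4, x='x': counts = {'y': 0, 'x': 5, 'z': 5}
i=5, x='y': counts = {'y': 5, 'x': 5, 'z': 5}
i=6, x='z': counts = {'y': 5, 'x': 5, 'z': 11}
i=7, x='x': counts = {'y': 5, 'x': 12, 'z': 11}
i=8, x='z': counts = {'y': 5, 'x': 12, 'z': 19}
i=9, x='y': counts = {'y': 14, 'x': 12, 'z': 19}

{'y': 14, 'x': 12, 'z': 19}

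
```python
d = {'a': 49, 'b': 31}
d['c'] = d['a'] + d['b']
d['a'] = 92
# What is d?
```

After line 1: d = {'a': 49, 'b': 31}
After line 2 (d['c'] = 49 + 31): d = {'a': 49, 'b': 31, 'c': 80}
After line 3: d = {'a': 92, 'b': 31, 'c': 80}

{'a': 92, 'b': 31, 'c': 80}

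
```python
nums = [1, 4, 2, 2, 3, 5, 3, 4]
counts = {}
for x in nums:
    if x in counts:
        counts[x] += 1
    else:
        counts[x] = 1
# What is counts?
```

Initial: counts = {}, nums = [1, 4, 2, 2, 3, 5, 3, 4]
See 1: counts = {1: 1}
See 4: counts = {1: 1, 4: 1}
See 2: counts = {1: 1, 4: 1, 2: 1}
See 2: counts = {1: 1, 4: 1, 2: 2}
See 3: counts = {1: 1, 4: 1, 2: 2, 3: 1}
See 5: counts = {1: 1, 4: 1, 2: 2, 3: 1, 5: 1}
See 3: counts = {1: 1, 4: 1, 2: 2, 3: 2, 5: 1}
See 4: counts = {1: 1, 4: 2, 2: 2, 3: 2, 5: 1}

{1: 1, 4: 2, 2: 2, 3: 2, 5: 1}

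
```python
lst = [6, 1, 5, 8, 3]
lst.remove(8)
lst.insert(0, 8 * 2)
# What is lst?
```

After line 1: lst = [6, 1, 5, 8, 3]
After line 2 (remove first 8): lst = [6, 1, 5, 3]
After line 3 (insert 16 at index 0): lst = [16, 6, 1, 5, 3]

[16, 6, 1, 5, 3]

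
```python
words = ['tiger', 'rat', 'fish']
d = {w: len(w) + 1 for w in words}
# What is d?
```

{'tiger': 6, 'rat': 4, 'fish': 5}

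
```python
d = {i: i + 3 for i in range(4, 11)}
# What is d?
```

{4: 7, 5: 8, 6: 9, 7: 10, 8: 11, 9: 12, 10: 13}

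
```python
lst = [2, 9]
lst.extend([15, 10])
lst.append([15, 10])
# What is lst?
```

After line 1: lst = [2, 9]
After line 2 (extend unpacks [15, 10]): lst = [2, 9, 15, 10]
After line 3 (append adds [15, 10] as single element): lst = [2, 9, 15, 10, [15, 10]]

[2, 9, 15, 10, [15, 10]]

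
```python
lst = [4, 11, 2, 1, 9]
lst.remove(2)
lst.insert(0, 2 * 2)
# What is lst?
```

After line 1: lst = [4, 11, 2, 1, 9]
After line 2 (remove first 2): lst = [4, 11, 1, 9]
After line 3 (insert 4 at index 0): lst = [4, 4, 11, 1, 9]

[4, 4, 11, 1, 9]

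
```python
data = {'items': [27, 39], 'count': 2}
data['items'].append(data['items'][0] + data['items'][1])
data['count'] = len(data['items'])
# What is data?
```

After line 1: data = {'items': [27, 39], 'count': 2}
After line 2 (append 27 + 39 = 66): data = {'items': [27, 39, 66], 'count': 2}
After line 3 (count = len(items) = 3): data = {'items': [27, 39, 66], 'count': 3}

{'items': [27, 39, 66], 'count': 3}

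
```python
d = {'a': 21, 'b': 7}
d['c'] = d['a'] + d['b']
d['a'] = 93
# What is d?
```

After line 1: d = {'a': 21, 'b': 7}
After line 2 (d['c'] = 21 + 7): d = {'a': 21, 'b': 7, 'c': 28}
After line 3: d = {'a': 93, 'b': 7, 'c': 28}

{'a': 93, 'b': 7, 'c': 28}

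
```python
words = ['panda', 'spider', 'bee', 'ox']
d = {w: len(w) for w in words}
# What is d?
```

{'panda': 5, 'spider': 6, 'bee': 3, 'ox': 2}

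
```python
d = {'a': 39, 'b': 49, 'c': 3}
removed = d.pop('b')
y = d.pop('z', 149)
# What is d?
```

After line 1: d = {'a': 39, 'b': 49, 'c': 3}
After line 2 (pop 'b' returns 49): d = {'a': 39, 'c': 3}, removed = 49
After line 3 (pop 'z' missing, returns default 149): d = {'a': 39, 'c': 3}, y = 149

{'a': 39, 'c': 3}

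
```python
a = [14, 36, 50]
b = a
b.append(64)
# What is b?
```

After line 1: a = [14, 36, 50]
After line 2 (b = a is an alias, same object): a = [14, 36, 50], b = [14, 36, 50]
After line 3 (b.append mutates the shared list): a = [14, 36, 50, 64], b = [14, 36, 50, 64]

[14, 36, 50, 64]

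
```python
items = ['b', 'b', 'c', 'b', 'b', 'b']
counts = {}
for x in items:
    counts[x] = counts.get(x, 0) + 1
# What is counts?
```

Initial: counts = {}, items = ['b', 'b', 'c', 'b', 'b', 'b']
See 'b': counts = {'b': 1}
See 'b': counts = {'b': 2}
See 'c': counts = {'b': 2, 'c': 1}
See 'b': counts = {'b': 3, 'c': 1}
See 'b': counts = {'b': 4, 'c': 1}
See 'b': counts = {'b': 5, 'c': 1}

{'b': 5, 'c': 1}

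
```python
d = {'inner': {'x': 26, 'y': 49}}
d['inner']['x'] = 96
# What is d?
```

After line 1: d = {'inner': {'x': 26, 'y': 49}}
After line 2 (inner x overwritten): d = {'inner': {'x': 96, 'y': 49}}

{'inner': {'x': 96, 'y': 49}}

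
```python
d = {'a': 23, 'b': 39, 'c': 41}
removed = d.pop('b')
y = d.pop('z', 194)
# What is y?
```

After line 1: d = {'a': 23, 'b': 39, 'c': 41}
After line 2 (pop 'b' returns 39): d = {'a': 23, 'c': 41}, removed = 39
After line 3 (pop 'z' missing, returns default 194): d = {'a': 23, 'c': 41}, y = 194

194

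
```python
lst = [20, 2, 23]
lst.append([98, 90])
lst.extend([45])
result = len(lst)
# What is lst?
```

After line 1: lst = [20, 2, 23]
After line 2 (append adds [98, 90] as single element): lst = [20, 2, 23, [98, 90]]
After line 3 (extend unpacks [45], adds 45): lst = [20, 2, 23, [98, 90], 45]
After line 4: result = len(lst) = 5

[20, 2, 23, [98, 90], 45]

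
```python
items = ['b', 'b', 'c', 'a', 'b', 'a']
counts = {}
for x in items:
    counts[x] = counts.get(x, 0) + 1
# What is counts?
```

Initial: counts = {}, items = ['b', 'b', 'c', 'a', 'b', 'a']
See 'b': counts = {'b': 1}
See 'b': counts = {'b': 2}
See 'c': counts = {'b': 2, 'c': 1}
See 'a': counts = {'b': 2, 'c': 1, 'a': 1}
See 'b': counts = {'b': 3, 'c': 1, 'a': 1}
See 'a': counts = {'b': 3, 'c': 1, 'a': 2}

{'b': 3, 'c': 1, 'a': 2}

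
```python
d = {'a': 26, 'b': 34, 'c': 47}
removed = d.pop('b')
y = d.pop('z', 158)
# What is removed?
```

After line 1: d = {'a': 26, 'b': 34, 'c': 47}
After line 2 (pop 'b' returns 34): d = {'a': 26, 'c': 47}, removed = 34
After line 3 (pop 'z' missing, returns default 158): d = {'a': 26, 'c': 47}, y = 158

34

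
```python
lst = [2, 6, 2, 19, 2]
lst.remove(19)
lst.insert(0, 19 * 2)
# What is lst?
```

After line 1: lst = [2, 6, 2, 19, 2]
After line 2 (remove first 19): lst = [2, 6, 2, 2]
After line 3 (insert 38 at index 0): lst = [38, 2, 6, 2, 2]

[38, 2, 6, 2, 2]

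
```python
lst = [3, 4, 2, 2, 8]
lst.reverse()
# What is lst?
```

[8, 2, 2, 4, 3]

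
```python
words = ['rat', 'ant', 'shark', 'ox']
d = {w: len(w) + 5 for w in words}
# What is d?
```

{'rat': 8, 'ant': 8, 'shark': 10, 'ox': 7}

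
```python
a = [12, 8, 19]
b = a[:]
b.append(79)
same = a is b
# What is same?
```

After line 1: a = [12, 8, 19]
After line 2 (b = a[:] is a shallow copy, new object): a = [12, 8, 19], b = [12, 8, 19]
After line 3 (append only mutates b): a = [12, 8, 19], b = [12, 8, 19, 79]
After line 4 (same = a is b; different objects -> False): same = False

False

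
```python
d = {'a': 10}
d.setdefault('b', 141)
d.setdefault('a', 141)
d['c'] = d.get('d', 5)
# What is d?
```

After line 1: d = {'a': 10}
After line 2 (setdefault adds 'b'=141): d = {'a': 10, 'b': 141}
After line 3 (setdefault 'a' no-op, already exists): d = {'a': 10, 'b': 141}
After line 4 (get('d', 5) returns default since 'd' not in d): d = {'a': 10, 'b': 141, 'c': 5}

{'a': 10, 'b': 141, 'c': 5}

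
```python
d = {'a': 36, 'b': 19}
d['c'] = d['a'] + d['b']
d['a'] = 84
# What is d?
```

After line 1: d = {'a': 36, 'b': 19}
After line 2 (d['c'] = 36 + 19): d = {'a': 36, 'b': 19, 'c': 55}
After line 3: d = {'a': 84, 'b': 19, 'c': 55}

{'a': 84, 'b': 19, 'c': 55}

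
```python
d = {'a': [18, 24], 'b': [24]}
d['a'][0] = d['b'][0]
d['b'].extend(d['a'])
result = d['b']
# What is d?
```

After line 1: d = {'a': [18, 24], 'b': [24]}
After line 2 (a[0] = b[0] = 24): d = {'a': [24, 24], 'b': [24]}
After line 3 (b.extend(a) appends [24, 24]): d = {'a': [24, 24], 'b': [24, 24, 24]}
After line 4: result = d['b'] = [24, 24, 24]

{'a': [24, 24], 'b': [24, 24, 24]}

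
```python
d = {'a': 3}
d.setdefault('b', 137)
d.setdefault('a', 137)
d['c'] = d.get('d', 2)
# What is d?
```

After line 1: d = {'a': 3}
After line 2 (setdefault adds 'b'=137): d = {'a': 3, 'b': 137}
After line 3 (setdefault 'a' no-op, already exists): d = {'a': 3, 'b': 137}
After line 4 (get('d', 2) returns default since 'd' not in d): d = {'a': 3, 'b': 137, 'c': 2}

{'a': 3, 'b': 137, 'c': 2}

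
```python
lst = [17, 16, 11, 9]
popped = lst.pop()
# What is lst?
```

[17, 16, 11]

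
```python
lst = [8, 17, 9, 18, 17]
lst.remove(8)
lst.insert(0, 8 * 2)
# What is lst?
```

After line 1: lst = [8, 17, 9, 18, 17]
After line 2 (remove first 8): lst = [17, 9, 18, 17]
After line 3 (insert 16 at index 0): lst = [16, 17, 9, 18, 17]

[16, 17, 9, 18, 17]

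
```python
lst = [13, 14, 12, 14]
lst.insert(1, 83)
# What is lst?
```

[13, 83, 14, 12, 14]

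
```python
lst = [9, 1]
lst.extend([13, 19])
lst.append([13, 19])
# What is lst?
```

After line 1: lst = [9, 1]
After line 2 (extend unpacks [13, 19]): lst = [9, 1, 13, 19]
After line 3 (append adds [13, 19] as single element): lst = [9, 1, 13, 19, [13, 19]]

[9, 1, 13, 19, [13, 19]]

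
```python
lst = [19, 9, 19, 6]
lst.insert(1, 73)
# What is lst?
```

[19, 73, 9, 19, 6]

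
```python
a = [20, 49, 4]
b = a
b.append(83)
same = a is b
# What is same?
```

After line 1: a = [20, 49, 4]
After line 2 (b = a is an alias, same object): a = [20, 49, 4], b = [20, 49, 4]
After line 3 (b.append mutates the shared list): a = [20, 49, 4, 83], b = [20, 49, 4, 83]
After line 4 (same = a is b; same object -> True): same = True

True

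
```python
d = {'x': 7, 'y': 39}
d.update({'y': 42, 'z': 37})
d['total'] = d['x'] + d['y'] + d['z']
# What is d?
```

After line 1: d = {'x': 7, 'y': 39}
After line 2 (y overwritten, z added): d = {'x': 7, 'y': 42, 'z': 37}
After line 3 (total = 7 + 42 + 37 = 86): d = {'x': 7, 'y': 42, 'z': 37, 'total': 86}

{'x': 7, 'y': 42, 'z': 37, 'total': 86}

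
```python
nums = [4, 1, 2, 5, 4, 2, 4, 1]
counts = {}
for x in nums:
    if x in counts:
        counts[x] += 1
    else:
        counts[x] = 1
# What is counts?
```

Initial: counts = {}, nums = [4, 1, 2, 5, 4, 2, 4, 1]
See 4: counts = {4: 1}
See 1: counts = {4: 1, 1: 1}
See 2: counts = {4: 1, 1: 1, 2: 1}
See 5: counts = {4: 1, 1: 1, 2: 1, 5: 1}
See 4: counts = {4: 2, 1: 1, 2: 1, 5: 1}
See 2: counts = {4: 2, 1: 1, 2: 2, 5: 1}
See 4: counts = {4: 3, 1: 1, 2: 2, 5: 1}
See 1: counts = {4: 3, 1: 2, 2: 2, 5: 1}

{4: 3, 1: 2, 2: 2, 5: 1}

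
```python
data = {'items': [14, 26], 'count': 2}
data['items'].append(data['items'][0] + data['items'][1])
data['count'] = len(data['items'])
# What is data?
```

After line 1: data = {'items': [14, 26], 'count': 2}
After line 2 (append 14 + 26 = 40): data = {'items': [14, 26, 40], 'count': 2}
After line 3 (count = len(items) = 3): data = {'items': [14, 26, 40], 'count': 3}

{'items': [14, 26, 40], 'count': 3}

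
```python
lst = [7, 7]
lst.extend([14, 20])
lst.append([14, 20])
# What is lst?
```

After line 1: lst = [7, 7]
After line 2 (extend unpacks [14, 20]): lst = [7, 7, 14, 20]
After line 3 (append adds [14, 20] as single element): lst = [7, 7, 14, 20, [14, 20]]

[7, 7, 14, 20, [14, 20]]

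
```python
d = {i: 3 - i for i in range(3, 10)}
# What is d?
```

{3: 0, 4: -1, 5: -2, 6: -3, 7: -4, 8: -5, 9: -6}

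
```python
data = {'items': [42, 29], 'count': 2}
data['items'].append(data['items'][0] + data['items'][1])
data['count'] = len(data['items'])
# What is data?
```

After line 1: data = {'items': [42, 29], 'count': 2}
After line 2 (append 42 + 29 = 71): data = {'items': [42, 29, 71], 'count': 2}
After line 3 (count = len(items) = 3): data = {'items': [42, 29, 71], 'count': 3}

{'items': [42, 29, 71], 'count': 3}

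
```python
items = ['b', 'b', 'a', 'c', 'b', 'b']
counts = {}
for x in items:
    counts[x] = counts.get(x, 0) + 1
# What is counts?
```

Initial: counts = {}, items = ['b', 'b', 'a', 'c', 'b', 'b']
See 'b': counts = {'b': 1}
See 'b': counts = {'b': 2}
See 'a': counts = {'b': 2, 'a': 1}
See 'c': counts = {'b': 2, 'a': 1, 'c': 1}
See 'b': counts = {'b': 3, 'a': 1, 'c': 1}
See 'b': counts = {'b': 4, 'a': 1, 'c': 1}

{'b': 4, 'a': 1, 'c': 1}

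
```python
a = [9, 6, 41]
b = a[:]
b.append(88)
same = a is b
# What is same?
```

After line 1: a = [9, 6, 41]
After line 2 (b = a[:] is a shallow copy, new object): a = [9, 6, 41], b = [9, 6, 41]
After line 3 (append only mutates b): a = [9, 6, 41], b = [9, 6, 41, 88]
After line 4 (same = a is b; different objects -> False): same = False

False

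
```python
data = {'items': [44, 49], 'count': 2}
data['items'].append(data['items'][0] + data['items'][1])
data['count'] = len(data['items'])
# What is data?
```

After line 1: data = {'items': [44, 49], 'count': 2}
After line 2 (append 44 + 49 = 93): data = {'items': [44, 49, 93], 'count': 2}
After line 3 (count = len(items) = 3): data = {'items': [44, 49, 93], 'count': 3}

{'items': [44, 49, 93], 'count': 3}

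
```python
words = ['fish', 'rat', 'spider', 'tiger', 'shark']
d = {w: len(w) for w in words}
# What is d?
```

{'fish': 4, 'rat': 3, 'spider': 6, 'tiger': 5, 'shark': 5}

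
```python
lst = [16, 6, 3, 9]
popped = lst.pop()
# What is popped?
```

9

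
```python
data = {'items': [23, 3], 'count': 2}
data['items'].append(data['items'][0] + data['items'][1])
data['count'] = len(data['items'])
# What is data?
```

After line 1: data = {'items': [23, 3], 'count': 2}
After line 2 (append 23 + 3 = 26): data = {'items': [23, 3, 26], 'count': 2}
After line 3 (count = len(items) = 3): data = {'items': [23, 3, 26], 'count': 3}

{'items': [23, 3, 26], 'count': 3}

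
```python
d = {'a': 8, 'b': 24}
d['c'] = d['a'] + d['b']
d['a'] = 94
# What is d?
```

After line 1: d = {'a': 8, 'b': 24}
After line 2 (d['c'] = 8 + 24): d = {'a': 8, 'b': 24, 'c': 32}
After line 3: d = {'a': 94, 'b': 24, 'c': 32}

{'a': 94, 'b': 24, 'c': 32}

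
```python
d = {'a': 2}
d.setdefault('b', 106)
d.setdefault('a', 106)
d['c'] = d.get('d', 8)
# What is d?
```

After line 1: d = {'a': 2}
After line 2 (setdefault adds 'b'=106): d = {'a': 2, 'b': 106}
After line 3 (setdefault 'a' no-op, already exists): d = {'a': 2, 'b': 106}
After line 4 (get('d', 8) returns default since 'd' not in d): d = {'a': 2, 'b': 106, 'c': 8}

{'a': 2, 'b': 106, 'c': 8}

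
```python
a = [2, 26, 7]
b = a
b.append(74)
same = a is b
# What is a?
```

After line 1: a = [2, 26, 7]
After line 2 (b = a is an alias, same object): a = [2, 26, 7], b = [2, 26, 7]
After line 3 (b.append mutates the shared list): a = [2, 26, 7, 74], b = [2, 26, 7, 74]
After line 4 (same = a is b; same object -> True): same = True

[2, 26, 7, 74]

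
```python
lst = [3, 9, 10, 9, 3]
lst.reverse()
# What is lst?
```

[3, 9, 10, 9, 3]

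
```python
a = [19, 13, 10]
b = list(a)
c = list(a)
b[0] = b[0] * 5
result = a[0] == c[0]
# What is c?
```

After line 1: a = [19, 13, 10]
After line 2 (b = list(a), copy): a = [19, 13, 10], b = [19, 13, 10]
After line 3 (c = list(a) is a copy, new object): c = [19, 13, 10]
After line 4 (b[0] = 19 * 5 = 95; only b mutates (copy)): a = [19, 13, 10], b = [95, 13, 10], c = [19, 13, 10]
After line 5 (a[0] = 19, c[0] = 19; result = True)

[19, 13, 10]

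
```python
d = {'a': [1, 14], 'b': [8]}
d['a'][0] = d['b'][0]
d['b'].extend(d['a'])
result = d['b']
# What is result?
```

After line 1: d = {'a': [1, 14], 'b': [8]}
After line 2 (a[0] = b[0] = 8): d = {'a': [8, 14], 'b': [8]}
After line 3 (b.extend(a) appends [8, 14]): d = {'a': [8, 14], 'b': [8, 8, 14]}
After line 4: result = d['b'] = [8, 8, 14]

[8, 8, 14]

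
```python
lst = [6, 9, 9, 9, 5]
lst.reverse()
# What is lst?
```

[5, 9, 9, 9, 6]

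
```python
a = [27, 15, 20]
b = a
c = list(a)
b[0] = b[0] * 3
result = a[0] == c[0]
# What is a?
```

After line 1: a = [27, 15, 20]
After line 2 (b = a, alias): a = [27, 15, 20], b = [27, 15, 20]
After line 3 (c = list(a) is a copy, new object): c = [27, 15, 20]
After line 4 (b[0] = 27 * 3 = 81; mutates shared a/b): a = b = [81, 15, 20], c = [27, 15, 20]
After line 5 (a[0] = 81, c[0] = 27; result = False)

[81, 15, 20]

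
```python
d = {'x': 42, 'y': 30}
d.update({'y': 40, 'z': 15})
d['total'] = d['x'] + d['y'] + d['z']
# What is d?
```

After line 1: d = {'x': 42, 'y': 30}
After line 2 (y overwritten, z added): d = {'x': 42, 'y': 40, 'z': 15}
After line 3 (total = 42 + 40 + 15 = 97): d = {'x': 42, 'y': 40, 'z': 15, 'total': 97}

{'x': 42, 'y': 40, 'z': 15, 'total': 97}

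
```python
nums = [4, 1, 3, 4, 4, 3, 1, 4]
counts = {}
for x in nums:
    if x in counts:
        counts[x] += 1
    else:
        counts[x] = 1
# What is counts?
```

Initial: counts = {}, nums = [4, 1, 3, 4, 4, 3, 1, 4]
See 4: counts = {4: 1}
See 1: counts = {4: 1, 1: 1}
See 3: counts = {4: 1, 1: 1, 3: 1}
See 4: counts = {4: 2, 1: 1, 3: 1}
See 4: counts = {4: 3, 1: 1, 3: 1}
See 3: counts = {4: 3, 1: 1, 3: 2}
See 1: counts = {4: 3, 1: 2, 3: 2}
See 4: counts = {4: 4, 1: 2, 3: 2}

{4: 4, 1: 2, 3: 2}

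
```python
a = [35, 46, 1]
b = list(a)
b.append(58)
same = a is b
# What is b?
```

After line 1: a = [35, 46, 1]
After line 2 (b = list(a) is a shallow copy, new object): a = [35, 46, 1], b = [35, 46, 1]
After line 3 (append only mutates b): a = [35, 46, 1], b = [35, 46, 1, 58]
After line 4 (same = a is b; different objects -> False): same = False

[35, 46, 1, 58]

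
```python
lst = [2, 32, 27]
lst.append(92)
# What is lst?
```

[2, 32, 27, 92]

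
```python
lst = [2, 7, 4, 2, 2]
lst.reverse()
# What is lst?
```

[2, 2, 4, 7, 2]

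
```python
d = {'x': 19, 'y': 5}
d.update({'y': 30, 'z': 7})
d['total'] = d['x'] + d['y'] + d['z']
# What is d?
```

After line 1: d = {'x': 19, 'y': 5}
After line 2 (y overwritten, z added): d = {'x': 19, 'y': 30, 'z': 7}
After line 3 (total = 19 + 30 + 7 = 56): d = {'x': 19, 'y': 30, 'z': 7, 'total': 56}

{'x': 19, 'y': 30, 'z': 7, 'total': 56}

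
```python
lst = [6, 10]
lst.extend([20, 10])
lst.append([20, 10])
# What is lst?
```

After line 1: lst = [6, 10]
After line 2 (extend unpacks [20, 10]): lst = [6, 10, 20, 10]
After line 3 (append adds [20, 10] as single element): lst = [6, 10, 20, 10, [20, 10]]

[6, 10, 20, 10, [20, 10]]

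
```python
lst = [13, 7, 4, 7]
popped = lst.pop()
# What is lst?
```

[13, 7, 4]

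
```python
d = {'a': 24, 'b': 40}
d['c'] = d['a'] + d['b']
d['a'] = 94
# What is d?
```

After line 1: d = {'a': 24, 'b': 40}
After line 2 (d['c'] = 24 + 40): d = {'a': 24, 'b': 40, 'c': 64}
After line 3: d = {'a': 94, 'b': 40, 'c': 64}

{'a': 94, 'b': 40, 'c': 64}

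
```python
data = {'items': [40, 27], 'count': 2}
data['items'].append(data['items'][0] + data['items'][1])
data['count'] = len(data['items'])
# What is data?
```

After line 1: data = {'items': [40, 27], 'count': 2}
After line 2 (append 40 + 27 = 67): data = {'items': [40, 27, 67], 'count': 2}
After line 3 (count = len(items) = 3): data = {'items': [40, 27, 67], 'count': 3}

{'items': [40, 27, 67], 'count': 3}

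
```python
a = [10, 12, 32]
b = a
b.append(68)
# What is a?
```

After line 1: a = [10, 12, 32]
After line 2 (b = a is an alias, same object): a = [10, 12, 32], b = [10, 12, 32]
After line 3 (b.append mutates the shared list): a = [10, 12, 32, 68], b = [10, 12, 32, 68]

[10, 12, 32, 68]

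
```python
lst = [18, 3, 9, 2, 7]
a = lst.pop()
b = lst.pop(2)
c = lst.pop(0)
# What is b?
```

After line 1: lst = [18, 3, 9, 2, 7]
After line 2 (pop() -> a = 7): lst = [18, 3, 9, 2]
After line 3 (pop(2) -> b = 9): lst = [18, 3, 2]
After line 4 (pop(0) -> c = 18): lst = [3, 2]

9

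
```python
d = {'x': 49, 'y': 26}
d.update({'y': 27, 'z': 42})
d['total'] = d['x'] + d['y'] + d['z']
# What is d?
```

After line 1: d = {'x': 49, 'y': 26}
After line 2 (y overwritten, z added): d = {'x': 49, 'y': 27, 'z': 42}
After line 3 (total = 49 + 27 + 42 = 118): d = {'x': 49, 'y': 27, 'z': 42, 'total': 118}

{'x': 49, 'y': 27, 'z': 42, 'total': 118}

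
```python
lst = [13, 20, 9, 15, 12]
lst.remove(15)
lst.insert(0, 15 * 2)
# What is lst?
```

After line 1: lst = [13, 20, 9, 15, 12]
After line 2 (remove first 15): lst = [13, 20, 9, 12]
After line 3 (insert 30 at index 0): lst = [30, 13, 20, 9, 12]

[30, 13, 20, 9, 12]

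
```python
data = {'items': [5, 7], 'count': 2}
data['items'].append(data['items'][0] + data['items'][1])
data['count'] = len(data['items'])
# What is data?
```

After line 1: data = {'items': [5, 7], 'count': 2}
After line 2 (append 5 + 7 = 12): data = {'items': [5, 7, 12], 'count': 2}
After line 3 (count = len(items) = 3): data = {'items': [5, 7, 12], 'count': 3}

{'items': [5, 7, 12], 'count': 3}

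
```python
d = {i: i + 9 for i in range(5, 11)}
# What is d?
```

{5: 14, 6: 15, 7: 16, 8: 17, 9: 18, 10: 19}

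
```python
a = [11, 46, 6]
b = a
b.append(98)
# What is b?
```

After line 1: a = [11, 46, 6]
After line 2 (b = a is an alias, same object): a = [11, 46, 6], b = [11, 46, 6]
After line 3 (b.append mutates the shared list): a = [11, 46, 6, 98], b = [11, 46, 6, 98]

[11, 46, 6, 98]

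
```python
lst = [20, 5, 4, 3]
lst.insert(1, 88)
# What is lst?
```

[20, 88, 5, 4, 3]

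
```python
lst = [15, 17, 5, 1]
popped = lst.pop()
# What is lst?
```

[15, 17, 5]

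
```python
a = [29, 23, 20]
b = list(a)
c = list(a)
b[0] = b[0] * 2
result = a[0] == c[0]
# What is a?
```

After line 1: a = [29, 23, 20]
After line 2 (b = list(a), copy): a = [29, 23, 20], b = [29, 23, 20]
After line 3 (c = list(a) is a copy, new object): c = [29, 23, 20]
After line 4 (b[0] = 29 * 2 = 58; only b mutates (copy)): a = [29, 23, 20], b = [58, 23, 20], c = [29, 23, 20]
After line 5 (a[0] = 29, c[0] = 29; result = True)

[29, 23, 20]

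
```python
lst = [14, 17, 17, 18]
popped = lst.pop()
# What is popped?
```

18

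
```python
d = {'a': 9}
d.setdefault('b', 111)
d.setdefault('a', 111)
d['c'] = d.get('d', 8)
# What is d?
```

After line 1: d = {'a': 9}
After line 2 (setdefault adds 'b'=111): d = {'a': 9, 'b': 111}
After line 3 (setdefault 'a' no-op, already exists): d = {'a': 9, 'b': 111}
After line 4 (get('d', 8) returns default since 'd' not in d): d = {'a': 9, 'b': 111, 'c': 8}

{'a': 9, 'b': 111, 'c': 8}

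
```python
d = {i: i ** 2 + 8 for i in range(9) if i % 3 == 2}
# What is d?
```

{2: 12, 5: 33, 8: 72}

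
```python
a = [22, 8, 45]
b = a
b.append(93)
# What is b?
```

After line 1: a = [22, 8, 45]
After line 2 (b = a is an alias, same object): a = [22, 8, 45], b = [22, 8, 45]
After line 3 (b.append mutates the shared list): a = [22, 8, 45, 93], b = [22, 8, 45, 93]

[22, 8, 45, 93]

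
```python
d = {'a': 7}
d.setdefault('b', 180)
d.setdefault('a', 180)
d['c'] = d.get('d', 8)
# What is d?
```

After line 1: d = {'a': 7}
After line 2 (setdefault adds 'b'=180): d = {'a': 7, 'b': 180}
After line 3 (setdefault 'a' no-op, already exists): d = {'a': 7, 'b': 180}
After line 4 (get('d', 8) returns default since 'd' not in d): d = {'a': 7, 'b': 180, 'c': 8}

{'a': 7, 'b': 180, 'c': 8}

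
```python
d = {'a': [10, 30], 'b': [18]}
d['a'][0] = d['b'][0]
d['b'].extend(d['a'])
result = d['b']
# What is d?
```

After line 1: d = {'a': [10, 30], 'b': [18]}
After line 2 (a[0] = b[0] = 18): d = {'a': [18, 30], 'b': [18]}
After line 3 (b.extend(a) appends [18, 30]): d = {'a': [18, 30], 'b': [18, 18, 30]}
After line 4: result = d['b'] = [18, 18, 30]

{'a': [18, 30], 'b': [18, 18, 30]}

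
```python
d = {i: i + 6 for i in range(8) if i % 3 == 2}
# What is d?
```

{2: 8, 5: 11}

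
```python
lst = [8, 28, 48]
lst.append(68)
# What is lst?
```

[8, 28, 48, 68]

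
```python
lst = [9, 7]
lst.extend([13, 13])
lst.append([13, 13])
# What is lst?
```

After line 1: lst = [9, 7]
After line 2 (extend unpacks [13, 13]): lst = [9, 7, 13, 13]
After line 3 (append adds [13, 13] as single element): lst = [9, 7, 13, 13, [13, 13]]

[9, 7, 13, 13, [13, 13]]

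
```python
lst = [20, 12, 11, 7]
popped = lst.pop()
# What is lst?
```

[20, 12, 11]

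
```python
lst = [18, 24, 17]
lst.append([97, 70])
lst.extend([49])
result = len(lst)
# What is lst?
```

After line 1: lst = [18, 24, 17]
After line 2 (append adds [97, 70] as single element): lst = [18, 24, 17, [97, 70]]
After line 3 (extend unpacks [49], adds 49): lst = [18, 24, 17, [97, 70], 49]
After line 4: result = len(lst) = 5

[18, 24, 17, [97, 70], 49]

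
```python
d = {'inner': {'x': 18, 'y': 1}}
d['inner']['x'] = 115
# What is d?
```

After line 1: d = {'inner': {'x': 18, 'y': 1}}
After line 2 (inner x overwritten): d = {'inner': {'x': 115, 'y': 1}}

{'inner': {'x': 115, 'y': 1}}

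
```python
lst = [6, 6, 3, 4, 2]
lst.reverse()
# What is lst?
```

[2, 4, 3, 6, 6]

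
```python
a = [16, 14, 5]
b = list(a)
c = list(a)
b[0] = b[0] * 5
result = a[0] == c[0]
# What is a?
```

After line 1: a = [16, 14, 5]
After line 2 (b = list(a), copy): a = [16, 14, 5], b = [16, 14, 5]
After line 3 (c = list(a) is a copy, new object): c = [16, 14, 5]
After line 4 (b[0] = 16 * 5 = 80; only b mutates (copy)): a = [16, 14, 5], b = [80, 14, 5], c = [16, 14, 5]
After line 5 (a[0] = 16, c[0] = 16; result = True)

[16, 14, 5]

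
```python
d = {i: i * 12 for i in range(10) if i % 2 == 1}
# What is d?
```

{1: 12, 3: 36, 5: 60, 7: 84, 9: 108}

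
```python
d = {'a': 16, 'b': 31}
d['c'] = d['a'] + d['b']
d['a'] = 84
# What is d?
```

After line 1: d = {'a': 16, 'b': 31}
After line 2 (d['c'] = 16 + 31): d = {'a': 16, 'b': 31, 'c': 47}
After line 3: d = {'a': 84, 'b': 31, 'c': 47}

{'a': 84, 'b': 31, 'c': 47}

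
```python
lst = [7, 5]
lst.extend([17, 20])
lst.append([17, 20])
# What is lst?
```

After line 1: lst = [7, 5]
After line 2 (extend unpacks [17, 20]): lst = [7, 5, 17, 20]
After line 3 (append adds [17, 20] as single element): lst = [7, 5, 17, 20, [17, 20]]

[7, 5, 17, 20, [17, 20]]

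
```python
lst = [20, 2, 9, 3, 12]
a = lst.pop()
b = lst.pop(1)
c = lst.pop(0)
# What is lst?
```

After line 1: lst = [20, 2, 9, 3, 12]
After line 2 (pop() -> a = 12): lst = [20, 2, 9, 3]
After line 3 (pop(1) -> b = 2): lst = [20, 9, 3]
After line 4 (pop(0) -> c = 20): lst = [9, 3]

[9, 3]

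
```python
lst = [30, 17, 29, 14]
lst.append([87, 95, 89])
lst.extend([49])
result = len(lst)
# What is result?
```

After line 1: lst = [30, 17, 29, 14]
After line 2 (append adds [87, 95, 89] as single element): lst = [30, 17, 29, 14, [87, 95, 89]]
After line 3 (extend unpacks [49], adds 49): lst = [30, 17, 29, 14, [87, 95, 89], 49]
After line 4: result = len(lst) = 6

6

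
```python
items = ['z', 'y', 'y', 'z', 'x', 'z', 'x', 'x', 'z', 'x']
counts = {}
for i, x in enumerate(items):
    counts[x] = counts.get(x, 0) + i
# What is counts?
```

Initial: counts = {}, items = ['z', 'y', 'y', 'z', 'x', 'z', 'x', 'x', 'z', 'x']
i=0, x='z': counts = {'z': 0}
i=1, x='y': counts = {'z': 0, 'y': 1}
i=2, x='y': counts = {'z': 0, 'y': 3}
i=3, x='z': counts = {'z': 3, 'y': 3}
i=4, x='x': counts = {'z': 3, 'y': 3, 'x': 4}
i=5, x='z': counts = {'z': 8, 'y': 3, 'x': 4}
i=6, x='x': counts = {'z': 8, 'y': 3, 'x': 10}
i=7, x='x': counts = {'z': 8, 'y': 3, 'x': 17}
i=8, x='z': counts = {'z': 16, 'y': 3, 'x': 17}
i=9, x='x': counts = {'z': 16, 'y': 3, 'x': 26}

{'z': 16, 'y': 3, 'x': 26}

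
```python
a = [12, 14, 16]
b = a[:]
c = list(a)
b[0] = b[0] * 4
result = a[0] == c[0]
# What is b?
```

After line 1: a = [12, 14, 16]
After line 2 (b = a[:], copy): a = [12, 14, 16], b = [12, 14, 16]
After line 3 (c = list(a) is a copy, new object): c = [12, 14, 16]
After line 4 (b[0] = 12 * 4 = 48; only b mutates (copy)): a = [12, 14, 16], b = [48, 14, 16], c = [12, 14, 16]
After line 5 (a[0] = 12, c[0] = 12; result = True)

[48, 14, 16]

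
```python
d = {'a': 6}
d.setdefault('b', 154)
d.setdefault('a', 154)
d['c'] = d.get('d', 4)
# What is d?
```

After line 1: d = {'a': 6}
After line 2 (setdefault adds 'b'=154): d = {'a': 6, 'b': 154}
After line 3 (setdefault 'a' no-op, already exists): d = {'a': 6, 'b': 154}
After line 4 (get('d', 4) returns default since 'd' not in d): d = {'a': 6, 'b': 154, 'c': 4}

{'a': 6, 'b': 154, 'c': 4}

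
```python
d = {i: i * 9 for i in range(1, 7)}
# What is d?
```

{1: 9, 2: 18, 3: 27, 4: 36, 5: 45, 6: 54}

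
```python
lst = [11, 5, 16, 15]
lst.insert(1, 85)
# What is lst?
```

[11, 85, 5, 16, 15]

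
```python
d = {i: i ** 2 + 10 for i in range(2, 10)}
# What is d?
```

{2: 14, 3: 19, 4: 26, 5: 35, 6: 46, 7: 59, 8: 74, 9: 91}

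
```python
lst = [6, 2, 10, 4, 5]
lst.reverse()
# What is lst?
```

[5, 4, 10, 2, 6]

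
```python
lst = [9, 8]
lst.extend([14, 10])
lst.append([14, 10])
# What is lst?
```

After line 1: lst = [9, 8]
After line 2 (extend unpacks [14, 10]): lst = [9, 8, 14, 10]
After line 3 (append adds [14, 10] as single element): lst = [9, 8, 14, 10, [14, 10]]

[9, 8, 14, 10, [14, 10]]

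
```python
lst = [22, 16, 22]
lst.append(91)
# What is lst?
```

[22, 16, 22, 91]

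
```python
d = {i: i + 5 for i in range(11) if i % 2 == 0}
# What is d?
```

{0: 5, 2: 7, 4: 9, 6: 11, 8: 13, 10: 15}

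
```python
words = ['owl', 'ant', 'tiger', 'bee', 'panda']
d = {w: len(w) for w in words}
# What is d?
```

{'owl': 3, 'ant': 3, 'tiger': 5, 'bee': 3, 'panda': 5}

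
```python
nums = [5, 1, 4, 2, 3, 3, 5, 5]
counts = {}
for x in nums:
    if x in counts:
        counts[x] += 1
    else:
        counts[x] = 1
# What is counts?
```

Initial: counts = {}, nums = [5, 1, 4, 2, 3, 3, 5, 5]
See 5: counts = {5: 1}
See 1: counts = {5: 1, 1: 1}
See 4: counts = {5: 1, 1: 1, 4: 1}
See 2: counts = {5: 1, 1: 1, 4: 1, 2: 1}
See 3: counts = {5: 1, 1: 1, 4: 1, 2: 1, 3: 1}
See 3: counts = {5: 1, 1: 1, 4: 1, 2: 1, 3: 2}
See 5: counts = {5: 2, 1: 1, 4: 1, 2: 1, 3: 2}
See 5: counts = {5: 3, 1: 1, 4: 1, 2: 1, 3: 2}

{5: 3, 1: 1, 4: 1, 2: 1, 3: 2}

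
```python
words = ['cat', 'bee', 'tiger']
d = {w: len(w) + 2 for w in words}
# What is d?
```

{'cat': 5, 'bee': 5, 'tiger': 7}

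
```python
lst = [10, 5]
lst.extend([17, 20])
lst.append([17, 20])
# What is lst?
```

After line 1: lst = [10, 5]
After line 2 (extend unpacks [17, 20]): lst = [10, 5, 17, 20]
After line 3 (append adds [17, 20] as single element): lst = [10, 5, 17, 20, [17, 20]]

[10, 5, 17, 20, [17, 20]]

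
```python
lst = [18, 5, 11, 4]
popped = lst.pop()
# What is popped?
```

4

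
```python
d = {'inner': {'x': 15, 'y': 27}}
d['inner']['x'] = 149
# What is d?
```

After line 1: d = {'inner': {'x': 15, 'y': 27}}
After line 2 (inner x overwritten): d = {'inner': {'x': 149, 'y': 27}}

{'inner': {'x': 149, 'y': 27}}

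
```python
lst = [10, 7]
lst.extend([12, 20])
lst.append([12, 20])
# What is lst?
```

After line 1: lst = [10, 7]
After line 2 (extend unpacks [12, 20]): lst = [10, 7, 12, 20]
After line 3 (append adds [12, 20] as single element): lst = [10, 7, 12, 20, [12, 20]]

[10, 7, 12, 20, [12, 20]]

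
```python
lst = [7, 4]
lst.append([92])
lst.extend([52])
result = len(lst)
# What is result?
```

After line 1: lst = [7, 4]
After line 2 (append adds [92] as single element): lst = [7, 4, [92]]
After line 3 (extend unpacks [52], adds 52): lst = [7, 4, [92], 52]
After line 4: result = len(lst) = 4

4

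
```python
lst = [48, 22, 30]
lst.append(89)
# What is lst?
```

[48, 22, 30, 89]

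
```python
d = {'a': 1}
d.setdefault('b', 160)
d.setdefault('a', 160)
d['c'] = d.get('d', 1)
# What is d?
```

After line 1: d = {'a': 1}
After line 2 (setdefault adds 'b'=160): d = {'a': 1, 'b': 160}
After line 3 (setdefault 'a' no-op, already exists): d = {'a': 1, 'b': 160}
After line 4 (get('d', 1) returns default since 'd' not in d): d = {'a': 1, 'b': 160, 'c': 1}

{'a': 1, 'b': 160, 'c': 1}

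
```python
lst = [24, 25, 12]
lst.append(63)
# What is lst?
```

[24, 25, 12, 63]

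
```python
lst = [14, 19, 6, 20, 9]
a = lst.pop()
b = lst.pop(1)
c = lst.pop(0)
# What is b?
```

After line 1: lst = [14, 19, 6, 20, 9]
After line 2 (pop() -> a = 9): lst = [14, 19, 6, 20]
After line 3 (pop(1) -> b = 19): lst = [14, 6, 20]
After line 4 (pop(0) -> c = 14): lst = [6, 20]

19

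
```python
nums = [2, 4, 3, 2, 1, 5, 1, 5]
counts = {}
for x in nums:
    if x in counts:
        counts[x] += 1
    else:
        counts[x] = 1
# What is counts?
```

Initial: counts = {}, nums = [2, 4, 3, 2, 1, 5, 1, 5]
See 2: counts = {2: 1}
See 4: counts = {2: 1, 4: 1}
See 3: counts = {2: 1, 4: 1, 3: 1}
See 2: counts = {2: 2, 4: 1, 3: 1}
See 1: counts = {2: 2, 4: 1, 3: 1, 1: 1}
See 5: counts = {2: 2, 4: 1, 3: 1, 1: 1, 5: 1}
See 1: counts = {2: 2, 4: 1, 3: 1, 1: 2, 5: 1}
See 5: counts = {2: 2, 4: 1, 3: 1, 1: 2, 5: 2}

{2: 2, 4: 1, 3: 1, 1: 2, 5: 2}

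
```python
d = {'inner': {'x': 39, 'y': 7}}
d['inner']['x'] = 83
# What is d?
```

After line 1: d = {'inner': {'x': 39, 'y': 7}}
After line 2 (inner x overwritten): d = {'inner': {'x': 83, 'y': 7}}

{'inner': {'x': 83, 'y': 7}}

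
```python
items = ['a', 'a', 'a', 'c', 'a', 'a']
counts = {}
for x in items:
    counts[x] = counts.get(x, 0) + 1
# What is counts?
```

Initial: counts = {}, items = ['a', 'a', 'a', 'c', 'a', 'a']
See 'a': counts = {'a': 1}
See 'a': counts = {'a': 2}
See 'a': counts = {'a': 3}
See 'c': counts = {'a': 3, 'c': 1}
See 'a': counts = {'a': 4, 'c': 1}
See 'a': counts = {'a': 5, 'c': 1}

{'a': 5, 'c': 1}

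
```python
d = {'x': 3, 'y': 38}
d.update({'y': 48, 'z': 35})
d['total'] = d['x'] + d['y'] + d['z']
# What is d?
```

After line 1: d = {'x': 3, 'y': 38}
After line 2 (y overwritten, z added): d = {'x': 3, 'y': 48, 'z': 35}
After line 3 (total = 3 + 48 + 35 = 86): d = {'x': 3, 'y': 48, 'z': 35, 'total': 86}

{'x': 3, 'y': 48, 'z': 35, 'total': 86}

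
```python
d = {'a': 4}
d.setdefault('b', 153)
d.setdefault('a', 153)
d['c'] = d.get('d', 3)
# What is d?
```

After line 1: d = {'a': 4}
After line 2 (setdefault adds 'b'=153): d = {'a': 4, 'b': 153}
After line 3 (setdefault 'a' no-op, already exists): d = {'a': 4, 'b': 153}
After line 4 (get('d', 3) returns default since 'd' not in d): d = {'a': 4, 'b': 153, 'c': 3}

{'a': 4, 'b': 153, 'c': 3}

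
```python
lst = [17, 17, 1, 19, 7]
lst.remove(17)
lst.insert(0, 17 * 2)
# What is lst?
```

After line 1: lst = [17, 17, 1, 19, 7]
After line 2 (remove first 17): lst = [17, 1, 19, 7]
After line 3 (insert 34 at index 0): lst = [34, 17, 1, 19, 7]

[34, 17, 1, 19, 7]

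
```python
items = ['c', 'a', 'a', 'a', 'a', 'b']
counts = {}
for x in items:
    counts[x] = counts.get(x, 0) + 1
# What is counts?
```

Initial: counts = {}, items = ['c', 'a', 'a', 'a', 'a', 'b']
See 'c': counts = {'c': 1}
See 'a': counts = {'c': 1, 'a': 1}
See 'a': counts = {'c': 1, 'a': 2}
See 'a': counts = {'c': 1, 'a': 3}
See 'a': counts = {'c': 1, 'a': 4}
See 'b': counts = {'c': 1, 'a': 4, 'b': 1}

{'c': 1, 'a': 4, 'b': 1}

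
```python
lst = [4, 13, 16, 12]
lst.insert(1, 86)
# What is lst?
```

[4, 86, 13, 16, 12]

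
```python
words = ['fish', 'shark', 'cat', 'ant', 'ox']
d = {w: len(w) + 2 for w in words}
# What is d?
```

{'fish': 6, 'shark': 7, 'cat': 5, 'ant': 5, 'ox': 4}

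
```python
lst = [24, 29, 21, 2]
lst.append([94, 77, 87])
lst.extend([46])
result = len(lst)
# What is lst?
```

After line 1: lst = [24, 29, 21, 2]
After line 2 (append adds [94, 77, 87] as single element): lst = [24, 29, 21, 2, [94, 77, 87]]
After line 3 (extend unpacks [46], adds 46): lst = [24, 29, 21, 2, [94, 77, 87], 46]
After line 4: result = len(lst) = 6

[24, 29, 21, 2, [94, 77, 87], 46]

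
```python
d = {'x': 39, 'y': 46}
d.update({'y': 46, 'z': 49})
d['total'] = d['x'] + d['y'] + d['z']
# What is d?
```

After line 1: d = {'x': 39, 'y': 46}
After line 2 (y overwritten, z added): d = {'x': 39, 'y': 46, 'z': 49}
After line 3 (total = 39 + 46 + 49 = 134): d = {'x': 39, 'y': 46, 'z': 49, 'total': 134}

{'x': 39, 'y': 46, 'z': 49, 'total': 134}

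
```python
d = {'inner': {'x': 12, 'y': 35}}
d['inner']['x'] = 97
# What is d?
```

After line 1: d = {'inner': {'x': 12, 'y': 35}}
After line 2 (inner x overwritten): d = {'inner': {'x': 97, 'y': 35}}

{'inner': {'x': 97, 'y': 35}}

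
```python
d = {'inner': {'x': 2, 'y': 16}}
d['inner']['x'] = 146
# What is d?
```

After line 1: d = {'inner': {'x': 2, 'y': 16}}
After line 2 (inner x overwritten): d = {'inner': {'x': 146, 'y': 16}}

{'inner': {'x': 146, 'y': 16}}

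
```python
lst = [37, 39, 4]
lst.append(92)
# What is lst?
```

[37, 39, 4, 92]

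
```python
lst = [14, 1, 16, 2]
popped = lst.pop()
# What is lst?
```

[14, 1, 16]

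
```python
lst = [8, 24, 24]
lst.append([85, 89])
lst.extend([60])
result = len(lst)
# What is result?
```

After line 1: lst = [8, 24, 24]
After line 2 (append adds [85, 89] as single element): lst = [8, 24, 24, [85, 89]]
After line 3 (extend unpacks [60], adds 60): lst = [8, 24, 24, [85, 89], 60]
After line 4: result = len(lst) = 5

5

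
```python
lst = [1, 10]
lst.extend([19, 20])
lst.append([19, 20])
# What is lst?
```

After line 1: lst = [1, 10]
After line 2 (extend unpacks [19, 20]): lst = [1, 10, 19, 20]
After line 3 (append adds [19, 20] as single element): lst = [1, 10, 19, 20, [19, 20]]

[1, 10, 19, 20, [19, 20]]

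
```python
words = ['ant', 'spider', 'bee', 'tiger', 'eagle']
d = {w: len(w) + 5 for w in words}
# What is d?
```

{'ant': 8, 'spider': 11, 'bee': 8, 'tiger': 10, 'eagle': 10}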